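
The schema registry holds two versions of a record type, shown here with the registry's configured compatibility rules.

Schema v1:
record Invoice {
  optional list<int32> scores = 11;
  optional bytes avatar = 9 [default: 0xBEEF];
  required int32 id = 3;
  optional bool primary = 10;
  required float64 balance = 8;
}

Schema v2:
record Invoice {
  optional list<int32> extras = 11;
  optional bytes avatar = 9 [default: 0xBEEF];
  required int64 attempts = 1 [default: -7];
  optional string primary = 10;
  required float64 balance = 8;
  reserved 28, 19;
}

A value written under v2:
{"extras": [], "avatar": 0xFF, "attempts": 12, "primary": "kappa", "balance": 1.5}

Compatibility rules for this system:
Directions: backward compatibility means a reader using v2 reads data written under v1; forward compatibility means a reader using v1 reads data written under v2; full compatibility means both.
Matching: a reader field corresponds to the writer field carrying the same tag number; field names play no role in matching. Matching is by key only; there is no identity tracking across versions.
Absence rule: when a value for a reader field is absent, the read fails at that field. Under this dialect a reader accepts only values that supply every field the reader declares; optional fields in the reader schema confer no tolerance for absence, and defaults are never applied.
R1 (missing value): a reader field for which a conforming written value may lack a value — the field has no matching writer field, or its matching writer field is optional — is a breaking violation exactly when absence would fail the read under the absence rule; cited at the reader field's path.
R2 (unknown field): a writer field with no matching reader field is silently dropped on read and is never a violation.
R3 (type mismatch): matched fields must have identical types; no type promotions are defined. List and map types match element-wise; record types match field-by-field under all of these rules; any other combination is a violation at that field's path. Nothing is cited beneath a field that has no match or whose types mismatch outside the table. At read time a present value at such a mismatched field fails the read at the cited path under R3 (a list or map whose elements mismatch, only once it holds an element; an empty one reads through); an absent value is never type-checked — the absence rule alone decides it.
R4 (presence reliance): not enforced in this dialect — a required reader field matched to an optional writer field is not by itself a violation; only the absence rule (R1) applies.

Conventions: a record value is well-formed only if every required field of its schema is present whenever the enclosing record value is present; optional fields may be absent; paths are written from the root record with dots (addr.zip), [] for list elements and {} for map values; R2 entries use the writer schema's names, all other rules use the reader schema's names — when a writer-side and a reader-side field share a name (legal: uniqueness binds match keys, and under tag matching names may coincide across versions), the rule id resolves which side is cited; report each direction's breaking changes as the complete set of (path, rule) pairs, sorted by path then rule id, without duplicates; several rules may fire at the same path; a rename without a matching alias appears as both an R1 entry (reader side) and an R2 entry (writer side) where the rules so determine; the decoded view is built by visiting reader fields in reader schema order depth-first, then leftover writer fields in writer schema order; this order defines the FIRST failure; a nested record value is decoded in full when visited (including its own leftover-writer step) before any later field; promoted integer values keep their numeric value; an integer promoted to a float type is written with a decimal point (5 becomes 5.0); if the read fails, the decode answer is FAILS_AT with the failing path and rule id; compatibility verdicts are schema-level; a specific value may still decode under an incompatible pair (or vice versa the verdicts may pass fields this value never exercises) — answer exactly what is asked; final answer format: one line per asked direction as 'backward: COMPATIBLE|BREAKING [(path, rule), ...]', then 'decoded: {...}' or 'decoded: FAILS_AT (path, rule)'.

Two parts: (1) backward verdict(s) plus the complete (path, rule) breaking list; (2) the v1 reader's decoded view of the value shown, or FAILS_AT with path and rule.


in Invoice below, arrows point writer -> reader
backward for Invoice (reader v2, writer v1):
  extras <- scores (list<int32> -> list<int32>, writer optional)
  avatar <- avatar (bytes -> bytes, writer optional)
  attempts has no writer counterpart
  primary <- primary (bool -> string, writer optional)
  balance <- balance (float64 -> float64, writer required)
  writer id: unknown to reader
  rule R1 violated at attempts
  rule R1 violated at avatar
  rule R1 violated at extras
  rule R1 violated at primary
  rule R3 violated at primary
  backward on Invoice therefore BREAKING (5)
decoding the Invoice value with the v1 reader:
  scores := [] (from writer extras)
  avatar := 0xFF
  read fails at id under R1 (no fill)
  => FAILS_AT (id, R1)

backward: BREAKING [(attempts, R1), (avatar, R1), (extras, R1), (primary, R1), (primary, R3)]; decoded: FAILS_AT (id, R1)


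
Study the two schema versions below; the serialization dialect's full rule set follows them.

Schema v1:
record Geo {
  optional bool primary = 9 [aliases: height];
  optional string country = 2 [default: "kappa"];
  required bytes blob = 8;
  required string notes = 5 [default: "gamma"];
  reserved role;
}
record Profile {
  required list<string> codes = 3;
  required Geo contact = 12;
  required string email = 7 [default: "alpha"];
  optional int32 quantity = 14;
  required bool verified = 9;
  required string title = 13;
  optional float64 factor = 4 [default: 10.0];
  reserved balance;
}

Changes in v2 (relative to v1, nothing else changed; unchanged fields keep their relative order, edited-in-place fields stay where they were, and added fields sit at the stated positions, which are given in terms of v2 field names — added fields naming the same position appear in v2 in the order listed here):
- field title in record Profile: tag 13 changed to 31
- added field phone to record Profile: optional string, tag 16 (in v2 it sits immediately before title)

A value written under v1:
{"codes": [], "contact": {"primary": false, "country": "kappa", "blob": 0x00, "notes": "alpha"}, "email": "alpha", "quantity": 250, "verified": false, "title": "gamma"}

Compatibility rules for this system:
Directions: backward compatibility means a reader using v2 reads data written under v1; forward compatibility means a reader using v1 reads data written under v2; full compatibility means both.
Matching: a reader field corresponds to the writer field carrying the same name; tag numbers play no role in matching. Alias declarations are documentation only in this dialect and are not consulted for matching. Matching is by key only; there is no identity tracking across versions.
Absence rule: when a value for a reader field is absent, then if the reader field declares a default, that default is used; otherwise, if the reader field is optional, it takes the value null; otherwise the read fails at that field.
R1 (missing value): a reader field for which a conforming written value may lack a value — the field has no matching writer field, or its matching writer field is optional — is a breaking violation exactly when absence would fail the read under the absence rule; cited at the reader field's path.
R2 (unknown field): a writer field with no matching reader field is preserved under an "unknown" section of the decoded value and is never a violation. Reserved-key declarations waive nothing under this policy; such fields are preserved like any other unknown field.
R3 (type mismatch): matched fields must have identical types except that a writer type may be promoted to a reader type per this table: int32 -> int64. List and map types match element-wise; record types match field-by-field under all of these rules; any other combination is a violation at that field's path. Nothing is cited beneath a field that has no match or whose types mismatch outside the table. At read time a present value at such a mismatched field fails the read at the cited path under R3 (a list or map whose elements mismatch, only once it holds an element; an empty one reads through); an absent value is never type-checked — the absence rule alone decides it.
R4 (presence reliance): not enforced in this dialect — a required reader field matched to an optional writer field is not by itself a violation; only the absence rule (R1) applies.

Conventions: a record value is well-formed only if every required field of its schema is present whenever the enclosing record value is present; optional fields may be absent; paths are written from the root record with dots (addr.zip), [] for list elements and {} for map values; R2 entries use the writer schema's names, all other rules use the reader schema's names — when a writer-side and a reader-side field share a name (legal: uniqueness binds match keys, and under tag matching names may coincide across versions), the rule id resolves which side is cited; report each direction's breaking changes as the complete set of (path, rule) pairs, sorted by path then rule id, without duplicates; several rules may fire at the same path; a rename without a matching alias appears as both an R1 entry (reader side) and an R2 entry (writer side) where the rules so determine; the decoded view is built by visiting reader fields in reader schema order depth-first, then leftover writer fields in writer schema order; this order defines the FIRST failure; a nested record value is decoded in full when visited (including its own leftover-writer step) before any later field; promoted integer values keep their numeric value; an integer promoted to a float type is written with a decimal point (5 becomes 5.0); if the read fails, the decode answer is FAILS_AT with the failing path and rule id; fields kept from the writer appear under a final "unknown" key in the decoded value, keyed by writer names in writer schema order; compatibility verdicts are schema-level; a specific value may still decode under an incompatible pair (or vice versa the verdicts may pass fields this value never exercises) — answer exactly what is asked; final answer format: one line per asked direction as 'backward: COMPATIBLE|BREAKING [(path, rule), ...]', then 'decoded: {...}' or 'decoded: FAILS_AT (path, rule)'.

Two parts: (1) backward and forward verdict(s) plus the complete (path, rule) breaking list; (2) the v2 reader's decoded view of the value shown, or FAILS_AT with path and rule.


backward: COMPATIBLE []; forward: COMPATIBLE []; decoded: {"codes": [], "contact": {"primary": false, "country": "kappa", "blob": 0x00, "notes": "alpha"}, "email": "alpha", "quantity": 250, "verified": false, "phone": null, "title": "gamma", "factor": 10.0}

the writer's type comes first in each Profile pair
backward analysis of Profile with v2 as reader and v1 as writer:
  codes <- codes (list<string> -> list<string>, writer required)
  contact <- contact (Geo -> Geo, writer required)
  email <- email (string -> string, writer required)
  quantity <- quantity (int32 -> int32, writer optional)
  verified <- verified (bool -> bool, writer required)
  phone has no writer counterpart
  title <- title (string -> string, writer required)
  factor <- factor (float64 -> float64, writer optional)
  contact.primary <- contact.primary (bool -> bool, writer optional)
  contact.country <- contact.country (string -> string, writer optional)
  contact.blob <- contact.blob (bytes -> bytes, writer required)
  contact.notes <- contact.notes (string -> string, writer required)
  => no violations; backward on Profile: COMPATIBLE
forward analysis of Profile with v1 as reader and v2 as writer:
  codes <- codes (list<string> -> list<string>, writer required)
  contact <- contact (Geo -> Geo, writer required)
  email <- email (string -> string, writer required)
  quantity <- quantity (int32 -> int32, writer optional)
  verified <- verified (bool -> bool, writer required)
  title <- title (string -> string, writer required)
  factor <- factor (float64 -> float64, writer optional)
  writer phone: unknown to reader
  contact.primary <- contact.primary (bool -> bool, writer optional)
  contact.country <- contact.country (string -> string, writer optional)
  contact.blob <- contact.blob (bytes -> bytes, writer required)
  contact.notes <- contact.notes (string -> string, writer required)
  => no violations; forward on Profile: COMPATIBLE
decode (reader v2):
  codes := []
  contact.primary := false
  contact.country := "kappa"
  contact.blob := 0x00
  contact.notes := "alpha"
  email := "alpha"
  quantity := 250
  verified := false
  phone := null (absent, optional -> null)
  title := "gamma"
  factor := 10.0 (absent -> default)
  => decoded: {"codes": [], "contact": {"primary": false, "country": "kappa", "blob": 0x00, "notes": "alpha"}, "email": "alpha", "quantity": 250, "verified": false, "phone": null, "title": "gamma", "factor": 10.0}


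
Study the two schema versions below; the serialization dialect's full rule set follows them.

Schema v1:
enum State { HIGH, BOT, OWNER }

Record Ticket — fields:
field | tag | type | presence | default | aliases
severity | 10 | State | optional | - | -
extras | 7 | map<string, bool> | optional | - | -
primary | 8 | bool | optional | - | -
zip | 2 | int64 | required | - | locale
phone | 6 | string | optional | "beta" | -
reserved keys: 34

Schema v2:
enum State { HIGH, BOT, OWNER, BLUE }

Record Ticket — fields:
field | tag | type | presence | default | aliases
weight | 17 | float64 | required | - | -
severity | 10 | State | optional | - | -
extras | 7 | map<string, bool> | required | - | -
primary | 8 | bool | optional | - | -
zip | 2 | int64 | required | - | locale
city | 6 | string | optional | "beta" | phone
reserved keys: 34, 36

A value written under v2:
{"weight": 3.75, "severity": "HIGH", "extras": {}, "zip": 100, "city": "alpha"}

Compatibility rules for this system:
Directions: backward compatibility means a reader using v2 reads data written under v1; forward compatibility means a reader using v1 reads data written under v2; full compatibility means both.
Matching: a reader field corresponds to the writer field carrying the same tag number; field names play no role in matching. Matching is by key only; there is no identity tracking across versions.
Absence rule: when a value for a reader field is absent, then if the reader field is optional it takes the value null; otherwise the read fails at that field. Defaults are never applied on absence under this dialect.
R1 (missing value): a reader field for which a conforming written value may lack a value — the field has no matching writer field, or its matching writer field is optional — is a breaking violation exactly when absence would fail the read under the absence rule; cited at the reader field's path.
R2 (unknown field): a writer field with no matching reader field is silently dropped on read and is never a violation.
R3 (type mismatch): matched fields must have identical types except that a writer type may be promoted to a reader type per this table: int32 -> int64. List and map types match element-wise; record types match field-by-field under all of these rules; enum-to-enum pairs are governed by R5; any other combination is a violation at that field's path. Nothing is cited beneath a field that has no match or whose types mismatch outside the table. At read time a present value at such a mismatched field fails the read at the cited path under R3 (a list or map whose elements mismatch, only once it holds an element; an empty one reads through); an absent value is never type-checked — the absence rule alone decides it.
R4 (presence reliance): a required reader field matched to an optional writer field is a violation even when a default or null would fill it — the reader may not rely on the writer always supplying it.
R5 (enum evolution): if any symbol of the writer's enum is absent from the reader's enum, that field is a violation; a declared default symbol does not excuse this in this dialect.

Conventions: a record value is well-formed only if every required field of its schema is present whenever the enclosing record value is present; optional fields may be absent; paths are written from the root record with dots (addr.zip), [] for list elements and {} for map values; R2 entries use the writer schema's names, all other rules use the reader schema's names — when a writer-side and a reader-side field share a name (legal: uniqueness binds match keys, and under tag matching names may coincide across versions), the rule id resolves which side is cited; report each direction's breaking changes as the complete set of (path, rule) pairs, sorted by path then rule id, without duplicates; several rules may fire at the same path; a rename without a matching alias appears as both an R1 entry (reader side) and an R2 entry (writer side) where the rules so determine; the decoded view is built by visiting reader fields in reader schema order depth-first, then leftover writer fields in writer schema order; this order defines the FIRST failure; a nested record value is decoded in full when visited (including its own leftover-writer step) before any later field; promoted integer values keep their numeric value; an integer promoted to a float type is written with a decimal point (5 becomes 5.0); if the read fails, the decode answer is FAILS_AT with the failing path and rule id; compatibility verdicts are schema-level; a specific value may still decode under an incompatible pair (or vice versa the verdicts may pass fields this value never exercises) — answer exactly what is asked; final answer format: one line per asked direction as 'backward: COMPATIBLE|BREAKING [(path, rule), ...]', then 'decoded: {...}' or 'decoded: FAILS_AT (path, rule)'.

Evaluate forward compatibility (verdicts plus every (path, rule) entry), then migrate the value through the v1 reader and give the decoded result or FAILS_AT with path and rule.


forward: BREAKING [(severity, R5)]; decoded: {"severity": "HIGH", "extras": {}, "primary": null, "zip": 100, "phone": "alpha"}

arrows below run writer -> reader for Ticket
forward pass over Ticket, reader schema v1, writer schema v2:
  severity: paired with writer severity (State -> State; writer optional)
  extras: paired with writer extras (map<string, bool> -> map<string, bool>; writer required)
  primary: paired with writer primary (bool -> bool; writer optional)
  zip: paired with writer zip (int64 -> int64; writer required)
  phone: paired with writer city (string -> string; writer optional)
  leftover writer field: weight
  rule R5 violated at severity
  forward on Ticket therefore BREAKING (1)
migrating the Ticket value to v1:
  severity := "HIGH"
  extras := {}
  primary := null (not supplied -> null)
  zip := 100
  phone := "alpha" (from writer city)
  writer weight: unmatched, discarded
  => decoded: {"severity": "HIGH", "extras": {}, "primary": null, "zip": 100, "phone": "alpha"}
the rest of the Ticket diff is inert for this question:
  field extras in record Ticket: optional changed to required -> fires only in the backward direction of Ticket, which is not asked here
  added field weight to record Ticket: required float64, tag 17 (in v2 it sits immediately before severity) -> fires only in the backward direction of Ticket, which is not asked here
  renamed field phone to city in record Ticket (alias phone declared on the renamed field) -> no rule fires on it in Ticket's dialect; the asked verdict holds


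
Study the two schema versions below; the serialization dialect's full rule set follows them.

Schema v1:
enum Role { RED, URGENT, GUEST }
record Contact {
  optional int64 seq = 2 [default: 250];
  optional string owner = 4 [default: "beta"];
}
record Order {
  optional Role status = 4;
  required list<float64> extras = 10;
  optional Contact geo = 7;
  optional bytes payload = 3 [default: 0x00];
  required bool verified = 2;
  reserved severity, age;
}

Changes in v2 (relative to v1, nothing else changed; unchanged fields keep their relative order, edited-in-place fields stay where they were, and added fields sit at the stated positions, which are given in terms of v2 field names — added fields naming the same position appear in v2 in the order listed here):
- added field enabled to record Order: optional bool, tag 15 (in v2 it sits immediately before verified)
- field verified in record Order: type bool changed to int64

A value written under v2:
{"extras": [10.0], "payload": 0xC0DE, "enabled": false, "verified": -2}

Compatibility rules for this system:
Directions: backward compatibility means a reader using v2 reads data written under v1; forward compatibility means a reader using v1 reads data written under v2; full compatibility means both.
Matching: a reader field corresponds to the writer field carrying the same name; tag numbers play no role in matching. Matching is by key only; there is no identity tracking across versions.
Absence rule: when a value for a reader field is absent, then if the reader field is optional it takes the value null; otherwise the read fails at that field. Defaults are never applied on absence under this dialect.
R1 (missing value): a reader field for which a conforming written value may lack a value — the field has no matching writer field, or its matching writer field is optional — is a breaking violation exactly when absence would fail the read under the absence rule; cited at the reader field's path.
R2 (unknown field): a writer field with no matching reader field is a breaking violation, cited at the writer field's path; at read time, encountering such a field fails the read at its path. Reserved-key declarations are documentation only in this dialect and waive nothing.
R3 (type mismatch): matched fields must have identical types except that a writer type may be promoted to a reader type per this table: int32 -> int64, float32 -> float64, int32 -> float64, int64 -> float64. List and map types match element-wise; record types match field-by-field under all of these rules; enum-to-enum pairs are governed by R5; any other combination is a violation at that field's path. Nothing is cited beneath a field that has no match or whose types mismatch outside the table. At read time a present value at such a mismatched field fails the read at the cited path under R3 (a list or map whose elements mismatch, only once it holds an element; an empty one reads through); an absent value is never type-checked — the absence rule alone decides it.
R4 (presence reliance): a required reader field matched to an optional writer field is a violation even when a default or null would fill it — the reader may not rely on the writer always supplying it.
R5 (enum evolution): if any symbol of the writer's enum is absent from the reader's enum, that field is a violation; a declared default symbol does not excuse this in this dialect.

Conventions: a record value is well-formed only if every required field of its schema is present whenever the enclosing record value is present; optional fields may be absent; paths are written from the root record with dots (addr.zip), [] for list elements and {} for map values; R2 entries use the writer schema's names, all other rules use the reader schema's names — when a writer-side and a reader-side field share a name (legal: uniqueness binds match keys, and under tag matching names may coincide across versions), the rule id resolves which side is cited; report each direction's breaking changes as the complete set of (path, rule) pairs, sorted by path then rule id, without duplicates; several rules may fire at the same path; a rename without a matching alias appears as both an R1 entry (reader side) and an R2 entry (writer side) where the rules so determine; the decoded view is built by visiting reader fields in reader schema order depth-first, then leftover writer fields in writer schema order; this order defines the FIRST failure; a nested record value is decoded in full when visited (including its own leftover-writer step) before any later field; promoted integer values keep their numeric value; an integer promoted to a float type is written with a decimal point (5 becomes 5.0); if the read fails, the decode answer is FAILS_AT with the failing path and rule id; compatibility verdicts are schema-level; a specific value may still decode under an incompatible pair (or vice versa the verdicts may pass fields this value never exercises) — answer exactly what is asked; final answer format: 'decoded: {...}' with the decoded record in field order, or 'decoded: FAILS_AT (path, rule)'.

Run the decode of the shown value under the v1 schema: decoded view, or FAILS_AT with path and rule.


decoded: FAILS_AT (verified, R3)

arrows below run writer -> reader for Order
decode walk for Order under reader schema v1:
  status := null (not supplied -> null)
  extras := [10.0]
  geo := null (not supplied -> null)
  payload := 0xC0DE
  read fails at verified under R3
  => FAILS_AT (verified, R3)
the other Order changes do not affect what is asked:
  added field enabled to record Order: optional bool, tag 15 (in v2 it sits immediately before verified) -> a verdict-level change on Order — the shown value reads the same


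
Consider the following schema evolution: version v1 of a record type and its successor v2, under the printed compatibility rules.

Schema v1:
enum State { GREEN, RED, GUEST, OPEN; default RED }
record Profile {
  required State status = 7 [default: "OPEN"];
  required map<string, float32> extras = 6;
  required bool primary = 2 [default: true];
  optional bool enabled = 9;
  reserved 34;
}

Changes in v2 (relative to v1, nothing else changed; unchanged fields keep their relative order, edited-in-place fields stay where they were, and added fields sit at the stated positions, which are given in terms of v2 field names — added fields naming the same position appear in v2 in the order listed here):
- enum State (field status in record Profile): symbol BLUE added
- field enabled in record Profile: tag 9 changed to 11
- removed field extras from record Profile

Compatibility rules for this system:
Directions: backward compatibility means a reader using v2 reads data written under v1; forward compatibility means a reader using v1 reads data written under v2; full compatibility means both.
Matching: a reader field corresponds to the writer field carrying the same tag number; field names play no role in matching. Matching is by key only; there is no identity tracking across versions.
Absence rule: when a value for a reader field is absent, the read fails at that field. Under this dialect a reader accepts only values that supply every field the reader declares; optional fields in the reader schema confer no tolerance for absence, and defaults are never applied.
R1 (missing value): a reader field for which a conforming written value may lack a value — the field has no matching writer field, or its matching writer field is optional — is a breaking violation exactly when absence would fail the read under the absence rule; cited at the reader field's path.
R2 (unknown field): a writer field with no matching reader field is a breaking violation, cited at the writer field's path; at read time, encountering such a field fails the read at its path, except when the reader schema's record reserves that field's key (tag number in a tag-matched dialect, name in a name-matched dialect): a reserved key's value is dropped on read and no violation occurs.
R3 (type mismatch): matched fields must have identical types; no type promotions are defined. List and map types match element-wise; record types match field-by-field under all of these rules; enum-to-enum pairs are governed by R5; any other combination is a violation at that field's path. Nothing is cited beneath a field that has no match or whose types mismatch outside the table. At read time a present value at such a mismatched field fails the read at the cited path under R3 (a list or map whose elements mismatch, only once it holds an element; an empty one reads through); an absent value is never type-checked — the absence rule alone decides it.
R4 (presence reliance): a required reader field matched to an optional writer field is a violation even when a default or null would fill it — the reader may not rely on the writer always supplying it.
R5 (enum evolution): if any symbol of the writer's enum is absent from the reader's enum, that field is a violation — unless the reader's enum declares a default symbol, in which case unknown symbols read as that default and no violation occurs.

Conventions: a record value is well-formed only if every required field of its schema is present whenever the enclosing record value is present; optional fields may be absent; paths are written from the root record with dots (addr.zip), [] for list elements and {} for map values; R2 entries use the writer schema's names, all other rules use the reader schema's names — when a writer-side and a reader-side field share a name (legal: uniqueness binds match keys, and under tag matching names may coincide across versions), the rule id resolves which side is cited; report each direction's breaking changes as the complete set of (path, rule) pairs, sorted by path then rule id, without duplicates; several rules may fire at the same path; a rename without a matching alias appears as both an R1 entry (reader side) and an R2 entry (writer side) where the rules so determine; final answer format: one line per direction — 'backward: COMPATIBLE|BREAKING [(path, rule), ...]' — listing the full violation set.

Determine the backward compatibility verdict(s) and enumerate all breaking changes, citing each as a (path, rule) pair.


arrows below run writer -> reader for Profile
backward analysis of Profile with v2 as reader and v1 as writer:
  status: State -> State, writer required; from status
  primary: bool -> bool, writer required; from primary
  enabled: no writer-side match
  writer extras: unknown to reader
  writer enabled: unknown to reader
  R1 fires at enabled
  R2 fires at enabled
  R2 fires at extras
  => backward verdict for Profile: BREAKING, 3 violation(s)
diffs on Profile not affecting the asked answer:
  enum State (field status in record Profile): symbol BLUE added -> no rule fires on it in Profile's dialect; the asked verdict holds

backward: BREAKING [(enabled, R1), (enabled, R2), (extras, R2)]


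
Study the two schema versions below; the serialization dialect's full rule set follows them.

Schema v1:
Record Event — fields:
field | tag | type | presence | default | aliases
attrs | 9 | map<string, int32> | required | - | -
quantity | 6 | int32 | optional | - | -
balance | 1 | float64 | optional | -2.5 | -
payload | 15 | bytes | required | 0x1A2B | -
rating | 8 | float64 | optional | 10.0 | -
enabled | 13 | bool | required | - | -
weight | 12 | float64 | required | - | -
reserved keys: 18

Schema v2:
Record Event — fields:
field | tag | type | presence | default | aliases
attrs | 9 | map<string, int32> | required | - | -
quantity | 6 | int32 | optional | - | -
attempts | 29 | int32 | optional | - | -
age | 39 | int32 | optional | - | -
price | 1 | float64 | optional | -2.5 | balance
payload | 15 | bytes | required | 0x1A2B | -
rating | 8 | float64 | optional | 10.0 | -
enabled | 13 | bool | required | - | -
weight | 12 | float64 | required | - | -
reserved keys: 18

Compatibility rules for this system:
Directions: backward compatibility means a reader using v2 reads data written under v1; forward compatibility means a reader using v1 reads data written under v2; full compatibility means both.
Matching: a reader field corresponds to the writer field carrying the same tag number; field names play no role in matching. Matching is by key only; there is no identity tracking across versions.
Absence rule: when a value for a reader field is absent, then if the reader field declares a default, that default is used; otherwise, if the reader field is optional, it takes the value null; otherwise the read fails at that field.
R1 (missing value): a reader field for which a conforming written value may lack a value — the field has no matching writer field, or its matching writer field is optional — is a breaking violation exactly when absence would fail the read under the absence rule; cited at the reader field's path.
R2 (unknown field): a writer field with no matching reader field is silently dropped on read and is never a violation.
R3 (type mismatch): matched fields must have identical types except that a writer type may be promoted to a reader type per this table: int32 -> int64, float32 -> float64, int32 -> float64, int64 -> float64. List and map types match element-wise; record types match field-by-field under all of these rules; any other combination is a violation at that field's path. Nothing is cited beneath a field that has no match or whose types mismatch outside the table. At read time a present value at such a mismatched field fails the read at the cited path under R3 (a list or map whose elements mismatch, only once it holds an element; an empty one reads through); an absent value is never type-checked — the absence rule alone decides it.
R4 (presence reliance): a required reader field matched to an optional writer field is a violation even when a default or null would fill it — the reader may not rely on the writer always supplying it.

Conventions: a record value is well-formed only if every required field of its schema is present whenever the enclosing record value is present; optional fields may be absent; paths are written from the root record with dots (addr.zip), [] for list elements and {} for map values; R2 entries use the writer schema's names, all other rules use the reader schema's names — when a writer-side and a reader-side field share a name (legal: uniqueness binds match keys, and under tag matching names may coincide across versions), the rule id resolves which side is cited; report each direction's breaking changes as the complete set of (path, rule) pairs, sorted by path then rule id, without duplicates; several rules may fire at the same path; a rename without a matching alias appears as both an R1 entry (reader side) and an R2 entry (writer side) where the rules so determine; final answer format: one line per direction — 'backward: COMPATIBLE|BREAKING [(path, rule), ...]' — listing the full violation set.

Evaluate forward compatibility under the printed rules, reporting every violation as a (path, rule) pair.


forward: COMPATIBLE []

the writer's type comes first in each Event pair
forward on Event — v1 reading data written by v2:
  map<string, int32> -> map<string, int32>, writer required: attrs aligns to attrs
  int32 -> int32, writer optional: quantity aligns to quantity
  float64 -> float64, writer optional: balance aligns to price
  bytes -> bytes, writer required: payload aligns to payload
  float64 -> float64, writer optional: rating aligns to rating
  bool -> bool, writer required: enabled aligns to enabled
  float64 -> float64, writer required: weight aligns to weight
  writer field attempts has no reader counterpart
  writer field age has no reader counterpart
  => no violations; forward on Event: COMPATIBLE
diffs on Event not affecting the asked answer:
  renamed field balance to price in record Event (alias balance declared on the renamed field) -> no rule fires on it in Event's dialect; the asked verdict holds
  added field attempts to record Event: optional int32, tag 29 (in v2 it sits immediately before price) -> no rule fires on it in Event's dialect; the asked verdict holds
  added field age to record Event: optional int32, tag 39 (in v2 it sits immediately before price) -> no rule fires on it in Event's dialect; the asked verdict holds


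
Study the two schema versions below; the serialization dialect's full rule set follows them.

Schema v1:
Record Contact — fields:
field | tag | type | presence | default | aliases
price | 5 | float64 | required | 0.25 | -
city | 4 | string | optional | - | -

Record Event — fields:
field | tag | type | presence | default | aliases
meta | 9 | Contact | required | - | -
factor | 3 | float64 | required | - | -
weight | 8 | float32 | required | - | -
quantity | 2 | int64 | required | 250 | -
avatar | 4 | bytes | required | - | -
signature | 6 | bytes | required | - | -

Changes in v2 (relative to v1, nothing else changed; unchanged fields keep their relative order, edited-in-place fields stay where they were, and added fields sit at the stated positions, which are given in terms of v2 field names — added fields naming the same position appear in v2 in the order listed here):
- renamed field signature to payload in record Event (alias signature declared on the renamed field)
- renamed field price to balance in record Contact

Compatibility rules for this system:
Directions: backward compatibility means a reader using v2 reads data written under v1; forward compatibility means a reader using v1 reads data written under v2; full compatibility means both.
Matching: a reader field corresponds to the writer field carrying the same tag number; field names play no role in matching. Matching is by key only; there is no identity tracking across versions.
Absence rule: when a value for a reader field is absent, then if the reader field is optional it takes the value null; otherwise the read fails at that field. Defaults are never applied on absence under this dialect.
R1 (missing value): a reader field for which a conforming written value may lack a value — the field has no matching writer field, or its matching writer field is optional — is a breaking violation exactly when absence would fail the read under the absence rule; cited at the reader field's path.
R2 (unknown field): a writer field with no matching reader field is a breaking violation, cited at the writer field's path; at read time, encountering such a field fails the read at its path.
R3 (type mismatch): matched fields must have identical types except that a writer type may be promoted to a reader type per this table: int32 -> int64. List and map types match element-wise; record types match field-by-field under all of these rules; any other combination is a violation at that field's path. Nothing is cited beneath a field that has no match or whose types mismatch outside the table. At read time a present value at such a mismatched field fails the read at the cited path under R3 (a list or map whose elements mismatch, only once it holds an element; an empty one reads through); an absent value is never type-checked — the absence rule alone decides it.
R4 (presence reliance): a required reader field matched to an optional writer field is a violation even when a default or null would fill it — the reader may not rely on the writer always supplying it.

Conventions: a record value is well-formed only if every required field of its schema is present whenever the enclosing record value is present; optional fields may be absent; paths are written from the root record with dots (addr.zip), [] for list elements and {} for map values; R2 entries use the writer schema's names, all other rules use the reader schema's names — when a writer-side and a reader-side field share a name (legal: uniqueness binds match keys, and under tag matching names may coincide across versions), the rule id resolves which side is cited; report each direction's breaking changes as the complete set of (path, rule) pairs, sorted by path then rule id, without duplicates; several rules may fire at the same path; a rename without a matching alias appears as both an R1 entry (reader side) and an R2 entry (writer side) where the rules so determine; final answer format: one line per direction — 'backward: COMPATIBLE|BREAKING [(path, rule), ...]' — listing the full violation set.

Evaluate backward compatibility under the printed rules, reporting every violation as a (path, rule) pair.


backward: COMPATIBLE []

in Event below, arrows point writer -> reader
backward pass over Event, reader schema v2, writer schema v1:
  Contact -> Contact, writer required: meta aligns to meta
  float64 -> float64, writer required: factor aligns to factor
  float32 -> float32, writer required: weight aligns to weight
  int64 -> int64, writer required: quantity aligns to quantity
  bytes -> bytes, writer required: avatar aligns to avatar
  bytes -> bytes, writer required: payload aligns to signature
  float64 -> float64, writer required: meta.balance aligns to meta.price
  string -> string, writer optional: meta.city aligns to meta.city
  => backward: COMPATIBLE
remaining Event differences; none change what is asked:
  renamed field signature to payload in record Event (alias signature declared on the renamed field) -> triggers nothing under Event's printed rules — same verdict
  renamed field price to balance in record Contact -> triggers nothing under Event's printed rules — same verdict
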